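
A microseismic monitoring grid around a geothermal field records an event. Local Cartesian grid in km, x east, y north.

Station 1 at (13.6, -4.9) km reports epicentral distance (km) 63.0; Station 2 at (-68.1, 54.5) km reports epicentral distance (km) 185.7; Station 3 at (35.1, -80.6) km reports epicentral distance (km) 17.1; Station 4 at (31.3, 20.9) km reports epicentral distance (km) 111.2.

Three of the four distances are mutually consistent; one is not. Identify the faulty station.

Solve using three stations at a time. Using Station 2, Station 3, Station 4 (subtract circle equations pairwise → linear system) gives (x, y) ≈ (50.1, -88.7).
Distances from that point to each station vs reported:
  Station 1: calculated 91.4 vs reported 63.0 → residual 28.4 km
  Station 2: calculated 185.7 vs reported 185.7 → residual 0.0 km
  Station 3: calculated 17.1 vs reported 17.1 → residual 0.0 km
  Station 4: calculated 111.2 vs reported 111.2 → residual 0.0 km
Station 2, Station 3, Station 4 are mutually consistent (residuals ≈ 0); Station 1 is off by 28.4 km.

Station 1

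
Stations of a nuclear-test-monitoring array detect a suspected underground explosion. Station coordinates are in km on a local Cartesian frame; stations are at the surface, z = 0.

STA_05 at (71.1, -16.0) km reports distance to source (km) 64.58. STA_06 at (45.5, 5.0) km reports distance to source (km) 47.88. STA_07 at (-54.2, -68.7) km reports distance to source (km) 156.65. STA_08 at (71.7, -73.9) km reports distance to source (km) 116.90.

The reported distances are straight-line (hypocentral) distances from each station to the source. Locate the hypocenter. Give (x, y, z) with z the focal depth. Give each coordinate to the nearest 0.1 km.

x ≈ 56.4 km, y ≈ 36.9 km, depth ≈ 34.0 km

Each station gives a sphere (x−x_i)² + (y−y_i)² + z² = d_i² (stations at z=0).
Subtracting the STA_05 sphere from STA_06 and STA_07: z² cancels, leaving linear equations in x and y:
-51.2 x + 42.0 y = -1337.88
-250.6 x − 105.4 y = -18022.53
Solving: x ≈ 56.398, y ≈ 36.898 km (keep extra digits for the depth step; rounded: 56.4, 36.9).
Then from the STA_05 sphere: z² = 64.58² − (x − 71.1)² − (y + 16.0)² with x = 56.398, y = 36.898, so z ≈ 34.003 ≈ 34.0 km.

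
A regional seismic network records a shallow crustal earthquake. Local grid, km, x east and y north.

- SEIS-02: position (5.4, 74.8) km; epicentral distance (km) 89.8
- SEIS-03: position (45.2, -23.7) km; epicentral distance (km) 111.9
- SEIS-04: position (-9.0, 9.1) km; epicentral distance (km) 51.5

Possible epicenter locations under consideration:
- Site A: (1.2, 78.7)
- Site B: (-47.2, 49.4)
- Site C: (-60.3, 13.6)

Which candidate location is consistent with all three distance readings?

For each candidate, compare |candidate − station| to the reported distance:
Site A: residuals SEIS-02 84.1, SEIS-03 0.4, SEIS-04 18.8 → max 84.1 km
Site B: residuals SEIS-02 31.4, SEIS-03 5.9, SEIS-04 4.0 → max 31.4 km
Site C: residuals SEIS-02 0.0, SEIS-03 0.0, SEIS-04 0.0 → max 0.0 km
Only Site C has all residuals ≈ 0.

Site C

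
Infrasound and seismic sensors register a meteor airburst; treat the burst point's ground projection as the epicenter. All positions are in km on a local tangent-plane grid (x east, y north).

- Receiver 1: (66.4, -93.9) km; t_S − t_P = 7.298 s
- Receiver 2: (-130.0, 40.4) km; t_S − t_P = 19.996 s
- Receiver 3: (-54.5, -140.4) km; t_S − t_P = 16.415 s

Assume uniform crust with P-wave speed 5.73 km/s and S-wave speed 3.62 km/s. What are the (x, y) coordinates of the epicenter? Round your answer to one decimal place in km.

x ≈ 56.1 km, y ≈ -22.9 km

Distance from S−P lag: d = Δt · v_P v_S / (v_P − v_S) = Δt · (5.73·3.62)/(5.73−3.62) ≈ 9.8306·Δt.
So d_Receiver 1 = 71.74, d_Receiver 2 = 196.57, d_Receiver 3 = 161.37 km.
Circle about each station: (x − 66.4)² + (y + 93.9)² = 71.74²; (x + 130.0)² + (y − 40.4)² = 196.57²; (x + 54.5)² + (y + 140.4)² = 161.37².
Subtracting pairs of circle equations eliminates x²+y² and gives linear equations (the radical axes):
-392.8 x + 268.6 y = -28187.15
-241.8 x − 93.0 y = -11437.41
Solving the 2×2 system: x ≈ 56.1, y ≈ -22.9 km.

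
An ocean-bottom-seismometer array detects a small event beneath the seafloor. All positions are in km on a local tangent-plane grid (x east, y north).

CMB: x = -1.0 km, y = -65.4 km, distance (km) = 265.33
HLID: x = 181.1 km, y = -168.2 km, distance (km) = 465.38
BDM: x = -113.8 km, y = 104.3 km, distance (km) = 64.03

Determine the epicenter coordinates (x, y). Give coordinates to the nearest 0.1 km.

-164.2 km east, 143.8 km north

Circle about each station: (x + 1.0)² + (y + 65.4)² = 265.33²; (x − 181.1)² + (y + 168.2)² = 465.38²; (x + 113.8)² + (y − 104.3)² = 64.03².
Subtracting the CMB equation from the HLID and BDM equations removes the quadratic terms:
364.2 x − 205.6 y = -89368.25
-225.6 x + 339.4 y = 85850.94
Solving the 2×2 system: x ≈ -164.2, y ≈ 143.8 km.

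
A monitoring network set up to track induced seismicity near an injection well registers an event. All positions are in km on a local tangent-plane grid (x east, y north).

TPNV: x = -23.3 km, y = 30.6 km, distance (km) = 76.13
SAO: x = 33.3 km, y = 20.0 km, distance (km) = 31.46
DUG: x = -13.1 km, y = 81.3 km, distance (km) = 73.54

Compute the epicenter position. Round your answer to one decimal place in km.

(51.3, 45.8)

Circle about each station: (x + 23.3)² + (y − 30.6)² = 76.13²; (x − 33.3)² + (y − 20.0)² = 31.46²; (x + 13.1)² + (y − 81.3)² = 73.54².
Subtracting the TPNV equation from the SAO and DUG equations removes the quadratic terms:
113.2 x − 21.2 y = 4835.69
20.4 x + 101.4 y = 5689.70
Solving the 2×2 system: x ≈ 51.3, y ≈ 45.8 km.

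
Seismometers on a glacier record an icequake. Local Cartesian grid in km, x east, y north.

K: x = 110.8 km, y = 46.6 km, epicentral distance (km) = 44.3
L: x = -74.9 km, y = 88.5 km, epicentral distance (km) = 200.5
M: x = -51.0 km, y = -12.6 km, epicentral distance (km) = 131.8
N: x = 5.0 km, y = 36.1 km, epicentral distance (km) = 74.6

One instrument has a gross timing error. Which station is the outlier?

Solve using three stations at a time. Using K, M, N (subtract circle equations pairwise → linear system) gives (x, y) ≈ (77.3, 17.7).
Distances from that point to each station vs reported:
  K: calculated 44.3 vs reported 44.3 → residual 0.0 km
  L: calculated 167.9 vs reported 200.5 → residual 32.6 km
  M: calculated 131.8 vs reported 131.8 → residual 0.0 km
  N: calculated 74.6 vs reported 74.6 → residual 0.0 km
K, M, N are mutually consistent (residuals ≈ 0); L is off by 32.6 km.

L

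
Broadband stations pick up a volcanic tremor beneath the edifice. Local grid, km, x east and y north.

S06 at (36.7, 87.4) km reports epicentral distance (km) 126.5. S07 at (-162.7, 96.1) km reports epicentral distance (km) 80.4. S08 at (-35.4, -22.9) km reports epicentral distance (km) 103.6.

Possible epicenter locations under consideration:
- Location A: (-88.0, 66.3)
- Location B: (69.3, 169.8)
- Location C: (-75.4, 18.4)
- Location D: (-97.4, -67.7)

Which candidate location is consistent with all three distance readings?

Location A

For each candidate, compare |candidate − station| to the reported distance:
Location A: residuals S06 0.0, S07 0.0, S08 0.0 → max 0.0 km
Location B: residuals S06 37.9, S07 163.0, S08 115.7 → max 163.0 km
Location C: residuals S06 5.1, S07 36.5, S08 46.1 → max 46.1 km
Location D: residuals S06 78.5, S07 95.9, S08 27.1 → max 95.9 km
Only Location A has all residuals ≈ 0.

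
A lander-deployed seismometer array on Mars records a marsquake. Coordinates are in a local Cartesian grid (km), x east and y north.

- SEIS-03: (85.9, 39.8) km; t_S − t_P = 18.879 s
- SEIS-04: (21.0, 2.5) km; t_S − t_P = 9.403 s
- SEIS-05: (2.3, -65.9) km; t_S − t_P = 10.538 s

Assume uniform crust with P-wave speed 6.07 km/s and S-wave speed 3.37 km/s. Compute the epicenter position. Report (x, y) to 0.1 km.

Distance from S−P lag: d = Δt · v_P v_S / (v_P − v_S) = Δt · (6.07·3.37)/(6.07−3.37) ≈ 7.5763·Δt.
So d_SEIS-03 = 143.03, d_SEIS-04 = 71.24, d_SEIS-05 = 79.84 km.
Circle about each station: (x − 85.9)² + (y − 39.8)² = 143.03²; (x − 21.0)² + (y − 2.5)² = 71.24²; (x − 2.3)² + (y + 65.9)² = 79.84².
Subtracting pairs of circle equations eliminates x²+y² and gives linear equations (the radical axes):
-129.8 x − 74.6 y = 6866.84
-167.2 x − 211.4 y = 9468.41
Solving the 2×2 system: x ≈ -49.8, y ≈ -5.4 km.
Check against SEIS-03 (with the unrounded x, y): √((x − 85.9)²+(y − 39.8)²) = 143.03 ≈ 143.03 km. ✓

-49.8 km east, -5.4 km north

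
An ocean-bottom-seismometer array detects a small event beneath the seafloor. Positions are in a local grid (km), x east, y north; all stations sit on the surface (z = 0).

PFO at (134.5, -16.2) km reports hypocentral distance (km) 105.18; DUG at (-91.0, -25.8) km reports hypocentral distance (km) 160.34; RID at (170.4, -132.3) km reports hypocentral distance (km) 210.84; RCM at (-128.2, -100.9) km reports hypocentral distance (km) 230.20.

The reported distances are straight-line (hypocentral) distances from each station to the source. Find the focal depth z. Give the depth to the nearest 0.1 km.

35.0 km

Each station gives a sphere (x−x_i)² + (y−y_i)² + z² = d_i² (stations at z=0).
Subtracting the PFO sphere from DUG and RID: z² cancels, leaving linear equations in x and y:
-451.0 x − 19.2 y = -24052.13
71.8 x − 232.2 y = -5203.91
Solving: x ≈ 51.696, y ≈ 38.397 km (keep extra digits for the depth step; rounded: 51.7, 38.4).
Then from the PFO sphere: z² = 105.18² − (x − 134.5)² − (y + 16.2)² with x = 51.696, y = 38.397, so z ≈ 35.007 ≈ 35.0 km.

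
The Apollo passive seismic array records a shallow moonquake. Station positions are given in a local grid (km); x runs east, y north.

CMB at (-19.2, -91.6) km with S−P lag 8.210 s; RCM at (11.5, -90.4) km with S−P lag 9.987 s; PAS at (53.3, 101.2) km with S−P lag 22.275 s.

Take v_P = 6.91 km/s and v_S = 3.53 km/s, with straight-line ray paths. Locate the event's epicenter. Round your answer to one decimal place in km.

Distance from S−P lag: d = Δt · v_P v_S / (v_P − v_S) = Δt · (6.91·3.53)/(6.91−3.53) ≈ 7.2167·Δt.
So d_CMB = 59.25, d_RCM = 72.07, d_PAS = 160.75 km.
Circle about each station: (x + 19.2)² + (y + 91.6)² = 59.25²; (x − 11.5)² + (y + 90.4)² = 72.07²; (x − 53.3)² + (y − 101.2)² = 160.75².
Subtracting pairs of circle equations eliminates x²+y² and gives linear equations (the radical axes):
61.4 x + 2.4 y = -2138.31
145.0 x + 385.6 y = -18006.87
Solving the 2×2 system: x ≈ -33.5, y ≈ -34.1 km.

x ≈ -33.5 km, y ≈ -34.1 km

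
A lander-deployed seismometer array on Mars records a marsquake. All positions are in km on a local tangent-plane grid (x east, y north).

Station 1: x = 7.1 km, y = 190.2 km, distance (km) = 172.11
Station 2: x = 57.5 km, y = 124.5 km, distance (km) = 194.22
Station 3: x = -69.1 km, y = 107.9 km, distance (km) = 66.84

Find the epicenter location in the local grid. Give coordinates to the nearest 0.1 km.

-133.9 km east, 91.5 km north

Circle about each station: (x − 7.1)² + (y − 190.2)² = 172.11²; (x − 57.5)² + (y − 124.5)² = 194.22²; (x + 69.1)² + (y − 107.9)² = 66.84².
Subtracting pairs of circle equations eliminates x²+y² and gives linear equations (the radical axes):
100.8 x − 131.4 y = -25519.51
-152.4 x − 164.6 y = 5345.04
Solving the 2×2 system: x ≈ -133.9, y ≈ 91.5 km.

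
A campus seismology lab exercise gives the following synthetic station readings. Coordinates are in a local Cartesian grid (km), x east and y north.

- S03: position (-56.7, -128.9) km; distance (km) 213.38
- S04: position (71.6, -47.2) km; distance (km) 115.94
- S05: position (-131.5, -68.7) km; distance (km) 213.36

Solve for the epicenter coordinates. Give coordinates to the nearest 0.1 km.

x ≈ 36.2 km, y ≈ 63.2 km

Circle about each station: (x + 56.7)² + (y + 128.9)² = 213.38²; (x − 71.6)² + (y + 47.2)² = 115.94²; (x + 131.5)² + (y + 68.7)² = 213.36².
Subtracting pairs of circle equations eliminates x²+y² and gives linear equations (the radical axes):
256.6 x + 163.4 y = 19613.24
-149.6 x + 120.4 y = 2190.37
Solving the 2×2 system: x ≈ 36.2, y ≈ 63.2 km.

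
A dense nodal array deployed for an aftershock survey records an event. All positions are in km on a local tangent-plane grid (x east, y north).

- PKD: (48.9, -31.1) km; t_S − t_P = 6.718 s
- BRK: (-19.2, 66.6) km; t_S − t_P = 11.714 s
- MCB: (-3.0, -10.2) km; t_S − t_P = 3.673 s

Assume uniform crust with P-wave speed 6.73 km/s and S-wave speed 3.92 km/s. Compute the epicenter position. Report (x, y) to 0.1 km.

Distance from S−P lag: d = Δt · v_P v_S / (v_P − v_S) = Δt · (6.73·3.92)/(6.73−3.92) ≈ 9.3885·Δt.
So d_PKD = 63.07, d_BRK = 109.98, d_MCB = 34.48 km.
Circle about each station: (x − 48.9)² + (y + 31.1)² = 63.07²; (x + 19.2)² + (y − 66.6)² = 109.98²; (x + 3.0)² + (y + 10.2)² = 34.48².
Subtracting pairs of circle equations eliminates x²+y² and gives linear equations (the radical axes):
-136.2 x + 195.4 y = -6672.00
-103.8 x + 41.8 y = -456.43
Solving the 2×2 system: x ≈ -13.0, y ≈ -43.2 km.

-13.0 km east, -43.2 km north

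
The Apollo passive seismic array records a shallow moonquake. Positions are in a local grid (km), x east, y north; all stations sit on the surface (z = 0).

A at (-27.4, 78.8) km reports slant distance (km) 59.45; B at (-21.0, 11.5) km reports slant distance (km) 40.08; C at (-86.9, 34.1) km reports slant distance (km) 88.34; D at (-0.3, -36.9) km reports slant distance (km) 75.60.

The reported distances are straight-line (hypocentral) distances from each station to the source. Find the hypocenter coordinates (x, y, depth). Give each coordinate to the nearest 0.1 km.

Each station gives a sphere (x−x_i)² + (y−y_i)² + z² = d_i² (stations at z=0).
Subtracting the A sphere from B and C: z² cancels, leaving linear equations in x and y:
12.8 x − 134.6 y = -4459.05
-119.0 x − 89.4 y = -2515.43
Solving: x ≈ -3.500, y ≈ 32.795 km (keep extra digits for the depth step; rounded: -3.5, 32.8).
Then from the A sphere: z² = 59.45² − (x + 27.4)² − (y − 78.8)² with x = -3.500, y = 32.795, so z ≈ 29.097 ≈ 29.1 km.

x ≈ -3.5 km, y ≈ 32.8 km, depth ≈ 29.1 km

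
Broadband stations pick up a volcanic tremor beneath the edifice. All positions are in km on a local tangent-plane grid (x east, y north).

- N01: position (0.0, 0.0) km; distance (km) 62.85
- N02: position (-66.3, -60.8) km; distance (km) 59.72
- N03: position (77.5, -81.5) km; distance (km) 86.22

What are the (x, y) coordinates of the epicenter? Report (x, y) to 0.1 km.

x ≈ -6.6 km, y ≈ -62.5 km

Circle about each station: x² + y² = 62.85²; (x + 66.3)² + (y + 60.8)² = 59.72²; (x − 77.5)² + (y + 81.5)² = 86.22².
Subtracting pairs of circle equations eliminates x²+y² and gives linear equations (the radical axes):
-132.6 x − 121.6 y = 8475.97
155.0 x − 163.0 y = 9164.73
Solving the 2×2 system: x ≈ -6.6, y ≈ -62.5 km.
Check against N01 (with the unrounded x, y): √(x²+y²) = 62.85 ≈ 62.85 km. ✓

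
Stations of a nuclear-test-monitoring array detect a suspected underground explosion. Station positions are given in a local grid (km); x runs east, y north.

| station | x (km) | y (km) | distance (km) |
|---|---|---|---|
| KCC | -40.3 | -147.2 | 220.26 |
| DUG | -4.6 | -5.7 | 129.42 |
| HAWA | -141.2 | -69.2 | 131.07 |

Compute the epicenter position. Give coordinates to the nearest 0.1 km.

-116.4 km east, 59.5 km north

Circle about each station: (x + 40.3)² + (y + 147.2)² = 220.26²; (x + 4.6)² + (y + 5.7)² = 129.42²; (x + 141.2)² + (y + 69.2)² = 131.07².
Subtracting the KCC equation from the DUG and HAWA equations removes the quadratic terms:
71.4 x + 283.0 y = 8526.65
-201.8 x + 156.0 y = 32769.27
Solving the 2×2 system: x ≈ -116.4, y ≈ 59.5 km.
Check against KCC (with the unrounded x, y): √((x + 40.3)²+(y + 147.2)²) = 220.26 ≈ 220.26 km. ✓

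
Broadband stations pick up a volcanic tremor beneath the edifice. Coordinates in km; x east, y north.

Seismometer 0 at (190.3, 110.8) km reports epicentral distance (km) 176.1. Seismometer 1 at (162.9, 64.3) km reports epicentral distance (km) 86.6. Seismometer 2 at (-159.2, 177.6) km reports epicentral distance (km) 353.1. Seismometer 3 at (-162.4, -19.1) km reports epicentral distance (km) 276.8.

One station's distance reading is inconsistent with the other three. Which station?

Solve using three stations at a time. Using Seismometer 0, Seismometer 2, Seismometer 3 (subtract circle equations pairwise → linear system) gives (x, y) ≈ (112.9, -47.4).
Distances from that point to each station vs reported:
  Seismometer 0: calculated 176.1 vs reported 176.1 → residual 0.0 km
  Seismometer 1: calculated 122.3 vs reported 86.6 → residual 35.7 km
  Seismometer 2: calculated 353.1 vs reported 353.1 → residual 0.0 km
  Seismometer 3: calculated 276.8 vs reported 276.8 → residual 0.0 km
Seismometer 0, Seismometer 2, Seismometer 3 are mutually consistent (residuals ≈ 0); Seismometer 1 is off by 35.7 km.

Seismometer 1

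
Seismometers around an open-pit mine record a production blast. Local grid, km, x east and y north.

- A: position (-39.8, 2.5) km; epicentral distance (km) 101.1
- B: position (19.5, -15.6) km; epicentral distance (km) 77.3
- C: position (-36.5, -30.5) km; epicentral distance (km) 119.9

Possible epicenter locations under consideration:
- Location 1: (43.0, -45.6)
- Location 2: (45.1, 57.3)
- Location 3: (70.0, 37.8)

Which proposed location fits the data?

For each candidate, compare |candidate − station| to the reported distance:
Location 1: residuals A 5.3, B 39.2, C 39.0 → max 39.2 km
Location 2: residuals A 0.1, B 0.0, C 0.0 → max 0.1 km
Location 3: residuals A 14.2, B 3.8, C 6.6 → max 14.2 km
Only Location 2 has all residuals ≈ 0.

Location 2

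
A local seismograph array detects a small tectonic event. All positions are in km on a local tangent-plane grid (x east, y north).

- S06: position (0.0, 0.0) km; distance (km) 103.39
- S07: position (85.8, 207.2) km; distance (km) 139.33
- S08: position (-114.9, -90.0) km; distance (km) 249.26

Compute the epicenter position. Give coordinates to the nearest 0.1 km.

Circle about each station: x² + y² = 103.39²; (x − 85.8)² + (y − 207.2)² = 139.33²; (x + 114.9)² + (y + 90.0)² = 249.26².
Subtracting pairs of circle equations eliminates x²+y² and gives linear equations (the radical axes):
171.6 x + 414.4 y = 41570.12
-229.8 x − 180.0 y = -30139.05
Solving the 2×2 system: x ≈ 77.8, y ≈ 68.1 km.
Check against S06 (with the unrounded x, y): √(x²+y²) = 103.40 ≈ 103.39 km. ✓

x ≈ 77.8 km, y ≈ 68.1 km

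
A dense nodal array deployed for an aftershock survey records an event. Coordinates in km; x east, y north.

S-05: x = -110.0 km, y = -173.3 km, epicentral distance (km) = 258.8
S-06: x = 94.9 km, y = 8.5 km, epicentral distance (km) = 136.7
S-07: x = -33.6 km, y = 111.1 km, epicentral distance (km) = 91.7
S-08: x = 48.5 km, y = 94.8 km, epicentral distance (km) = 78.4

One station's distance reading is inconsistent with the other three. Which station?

Solve using three stations at a time. Using S-05, S-06, S-08 (subtract circle equations pairwise → linear system) gives (x, y) ≈ (-26.3, 71.6).
Distances from that point to each station vs reported:
  S-05: calculated 258.8 vs reported 258.8 → residual 0.0 km
  S-06: calculated 136.7 vs reported 136.7 → residual 0.0 km
  S-07: calculated 40.2 vs reported 91.7 → residual 51.5 km
  S-08: calculated 78.4 vs reported 78.4 → residual 0.0 km
S-05, S-06, S-08 are mutually consistent (residuals ≈ 0); S-07 is off by 51.5 km.

S-07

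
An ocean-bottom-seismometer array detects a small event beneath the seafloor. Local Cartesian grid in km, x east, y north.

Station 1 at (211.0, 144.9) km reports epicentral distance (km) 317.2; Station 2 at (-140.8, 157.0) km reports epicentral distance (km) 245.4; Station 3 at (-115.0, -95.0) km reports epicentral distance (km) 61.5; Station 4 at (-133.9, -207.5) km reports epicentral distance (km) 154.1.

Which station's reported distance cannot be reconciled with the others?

Solve using three stations at a time. Using Station 2, Station 3, Station 4 (subtract circle equations pairwise → linear system) gives (x, y) ≈ (-57.5, -73.8).
Distances from that point to each station vs reported:
  Station 1: calculated 346.3 vs reported 317.2 → residual 29.1 km
  Station 2: calculated 245.4 vs reported 245.4 → residual 0.0 km
  Station 3: calculated 61.3 vs reported 61.5 → residual 0.2 km
  Station 4: calculated 154.0 vs reported 154.1 → residual 0.1 km
Station 2, Station 3, Station 4 are mutually consistent (residuals ≈ 0); Station 1 is off by 29.1 km.

Station 1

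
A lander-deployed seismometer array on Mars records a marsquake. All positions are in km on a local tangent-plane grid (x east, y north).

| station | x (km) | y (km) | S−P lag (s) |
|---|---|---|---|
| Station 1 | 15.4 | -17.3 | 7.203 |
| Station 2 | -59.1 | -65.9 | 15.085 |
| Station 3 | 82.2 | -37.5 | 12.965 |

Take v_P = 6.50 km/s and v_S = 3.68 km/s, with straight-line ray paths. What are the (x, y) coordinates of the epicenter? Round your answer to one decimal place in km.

x ≈ 7.6 km, y ≈ 43.3 km

Distance from S−P lag: d = Δt · v_P v_S / (v_P − v_S) = Δt · (6.50·3.68)/(6.50−3.68) ≈ 8.4823·Δt.
So d_Station 1 = 61.10, d_Station 2 = 127.96, d_Station 3 = 109.97 km.
Circle about each station: (x − 15.4)² + (y + 17.3)² = 61.10²; (x + 59.1)² + (y + 65.9)² = 127.96²; (x − 82.2)² + (y + 37.5)² = 109.97².
Subtracting the Station 1 equation from the Station 2 and Station 3 equations removes the quadratic terms:
-149.0 x − 97.2 y = -5341.38
133.6 x − 40.4 y = -733.55
Solving the 2×2 system: x ≈ 7.6, y ≈ 43.3 km.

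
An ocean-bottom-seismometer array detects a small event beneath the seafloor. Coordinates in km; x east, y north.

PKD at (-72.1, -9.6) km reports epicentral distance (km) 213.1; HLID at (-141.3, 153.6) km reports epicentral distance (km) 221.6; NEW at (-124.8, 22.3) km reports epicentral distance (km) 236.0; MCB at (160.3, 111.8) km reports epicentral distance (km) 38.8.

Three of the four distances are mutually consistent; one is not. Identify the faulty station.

Solve using three stations at a time. Using PKD, HLID, NEW (subtract circle equations pairwise → linear system) gives (x, y) ≈ (79.9, 139.8).
Distances from that point to each station vs reported:
  PKD: calculated 213.1 vs reported 213.1 → residual 0.0 km
  HLID: calculated 221.6 vs reported 221.6 → residual 0.0 km
  NEW: calculated 236.0 vs reported 236.0 → residual 0.0 km
  MCB: calculated 85.1 vs reported 38.8 → residual 46.3 km
PKD, HLID, NEW are mutually consistent (residuals ≈ 0); MCB is off by 46.3 km.

MCB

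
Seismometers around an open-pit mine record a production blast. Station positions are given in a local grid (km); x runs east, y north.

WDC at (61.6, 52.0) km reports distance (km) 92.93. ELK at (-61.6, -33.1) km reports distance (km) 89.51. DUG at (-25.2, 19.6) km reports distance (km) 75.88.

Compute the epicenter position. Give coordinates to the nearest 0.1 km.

Circle about each station: (x − 61.6)² + (y − 52.0)² = 92.93²; (x + 61.6)² + (y + 33.1)² = 89.51²; (x + 25.2)² + (y − 19.6)² = 75.88².
Subtracting the WDC equation from the ELK and DUG equations removes the quadratic terms:
-246.4 x − 170.2 y = -984.45
-173.6 x − 64.8 y = -2601.15
Solving the 2×2 system: x ≈ 27.9, y ≈ -34.6 km.

x ≈ 27.9 km, y ≈ -34.6 km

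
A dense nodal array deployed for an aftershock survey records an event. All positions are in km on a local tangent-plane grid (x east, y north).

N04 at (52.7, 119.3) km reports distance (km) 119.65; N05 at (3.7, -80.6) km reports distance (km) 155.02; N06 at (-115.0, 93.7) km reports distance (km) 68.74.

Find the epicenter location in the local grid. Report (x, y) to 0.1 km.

Circle about each station: (x − 52.7)² + (y − 119.3)² = 119.65²; (x − 3.7)² + (y + 80.6)² = 155.02²; (x + 115.0)² + (y − 93.7)² = 68.74².
Subtracting the N04 equation from the N05 and N06 equations removes the quadratic terms:
-98.0 x − 399.8 y = -20214.81
-335.4 x − 51.2 y = 14585.84
Solving the 2×2 system: x ≈ -53.2, y ≈ 63.6 km.

x ≈ -53.2 km, y ≈ 63.6 km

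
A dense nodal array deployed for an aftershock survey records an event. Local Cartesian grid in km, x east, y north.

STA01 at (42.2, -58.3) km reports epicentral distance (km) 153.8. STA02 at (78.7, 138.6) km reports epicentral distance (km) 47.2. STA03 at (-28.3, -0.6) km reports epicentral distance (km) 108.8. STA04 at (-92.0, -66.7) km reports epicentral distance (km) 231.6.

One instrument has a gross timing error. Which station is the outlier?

STA03

Solve using three stations at a time. Using STA01, STA02, STA04 (subtract circle equations pairwise → linear system) gives (x, y) ≈ (77.2, 91.5).
Distances from that point to each station vs reported:
  STA01: calculated 153.8 vs reported 153.8 → residual 0.0 km
  STA02: calculated 47.2 vs reported 47.2 → residual 0.0 km
  STA03: calculated 140.0 vs reported 108.8 → residual 31.2 km
  STA04: calculated 231.6 vs reported 231.6 → residual 0.0 km
STA01, STA02, STA04 are mutually consistent (residuals ≈ 0); STA03 is off by 31.2 km.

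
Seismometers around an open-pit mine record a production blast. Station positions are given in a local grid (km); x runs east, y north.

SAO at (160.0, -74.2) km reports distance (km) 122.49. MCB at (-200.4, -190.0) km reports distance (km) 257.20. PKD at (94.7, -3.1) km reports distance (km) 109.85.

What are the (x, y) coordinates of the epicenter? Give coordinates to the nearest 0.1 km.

Circle about each station: (x − 160.0)² + (y + 74.2)² = 122.49²; (x + 200.4)² + (y + 190.0)² = 257.20²; (x − 94.7)² + (y + 3.1)² = 109.85².
Subtracting the SAO equation from the MCB and PKD equations removes the quadratic terms:
-720.8 x − 231.6 y = -5993.52
-130.6 x + 142.2 y = -19191.16
Solving the 2×2 system: x ≈ 39.9, y ≈ -98.3 km.

x ≈ 39.9 km, y ≈ -98.3 km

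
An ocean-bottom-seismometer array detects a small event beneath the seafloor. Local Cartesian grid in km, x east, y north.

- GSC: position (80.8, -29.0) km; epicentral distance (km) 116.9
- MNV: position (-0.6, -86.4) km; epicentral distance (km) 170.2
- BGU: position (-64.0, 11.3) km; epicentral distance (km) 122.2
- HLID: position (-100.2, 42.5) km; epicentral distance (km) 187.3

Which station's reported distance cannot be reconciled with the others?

Solve using three stations at a time. Using GSC, MNV, BGU (subtract circle equations pairwise → linear system) gives (x, y) ≈ (37.4, 79.5).
Distances from that point to each station vs reported:
  GSC: calculated 116.9 vs reported 116.9 → residual 0.0 km
  MNV: calculated 170.2 vs reported 170.2 → residual 0.0 km
  BGU: calculated 122.2 vs reported 122.2 → residual 0.0 km
  HLID: calculated 142.4 vs reported 187.3 → residual 44.9 km
GSC, MNV, BGU are mutually consistent (residuals ≈ 0); HLID is off by 44.9 km.

HLID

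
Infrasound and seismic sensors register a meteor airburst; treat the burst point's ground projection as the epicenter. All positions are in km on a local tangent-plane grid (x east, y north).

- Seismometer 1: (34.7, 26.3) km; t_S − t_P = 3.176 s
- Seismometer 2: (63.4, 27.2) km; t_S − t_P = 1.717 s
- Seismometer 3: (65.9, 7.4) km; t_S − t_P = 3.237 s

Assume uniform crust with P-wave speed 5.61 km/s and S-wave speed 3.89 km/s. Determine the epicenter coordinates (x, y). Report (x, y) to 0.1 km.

Distance from S−P lag: d = Δt · v_P v_S / (v_P − v_S) = Δt · (5.61·3.89)/(5.61−3.89) ≈ 12.6877·Δt.
So d_Seismometer 1 = 40.30, d_Seismometer 2 = 21.78, d_Seismometer 3 = 41.07 km.
Circle about each station: (x − 34.7)² + (y − 26.3)² = 40.30²; (x − 63.4)² + (y − 27.2)² = 21.78²; (x − 65.9)² + (y − 7.4)² = 41.07².
Subtracting the Seismometer 1 equation from the Seismometer 2 and Seismometer 3 equations removes the quadratic terms:
57.4 x + 1.8 y = 4013.34
62.4 x − 37.8 y = 2439.14
Solving the 2×2 system: x ≈ 68.4, y ≈ 48.4 km.
Check against Seismometer 1 (with the unrounded x, y): √((x − 34.7)²+(y − 26.3)²) = 40.30 ≈ 40.30 km. ✓

(68.4, 48.4)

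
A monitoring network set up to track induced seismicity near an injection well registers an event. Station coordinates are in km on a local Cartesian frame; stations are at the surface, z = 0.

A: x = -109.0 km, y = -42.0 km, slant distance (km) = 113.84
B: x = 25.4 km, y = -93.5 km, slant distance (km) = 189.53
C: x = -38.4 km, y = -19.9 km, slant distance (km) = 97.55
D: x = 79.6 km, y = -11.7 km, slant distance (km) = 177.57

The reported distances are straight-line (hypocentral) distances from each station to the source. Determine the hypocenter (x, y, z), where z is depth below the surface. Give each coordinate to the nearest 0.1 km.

(-78.0, 60.7, 38.1)

Each station gives a sphere (x−x_i)² + (y−y_i)² + z² = d_i² (stations at z=0).
Subtracting the A sphere from B and C: z² cancels, leaving linear equations in x and y:
268.8 x − 103.0 y = -27219.67
141.2 x + 44.2 y = -8330.89
Solving: x ≈ -78.003, y ≈ 60.704 km (keep extra digits for the depth step; rounded: -78.0, 60.7).
Then from the A sphere: z² = 113.84² − (x + 109.0)² − (y + 42.0)² with x = -78.003, y = 60.704, so z ≈ 38.087 ≈ 38.1 km.
Check against D (with the unrounded solution): distance 177.57 ≈ 177.57 km. ✓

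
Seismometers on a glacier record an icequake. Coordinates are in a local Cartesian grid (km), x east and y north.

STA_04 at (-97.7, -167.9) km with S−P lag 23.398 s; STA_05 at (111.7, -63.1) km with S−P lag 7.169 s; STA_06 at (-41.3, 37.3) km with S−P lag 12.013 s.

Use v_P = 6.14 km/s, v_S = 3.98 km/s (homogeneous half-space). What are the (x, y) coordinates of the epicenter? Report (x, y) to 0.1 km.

Distance from S−P lag: d = Δt · v_P v_S / (v_P − v_S) = Δt · (6.14·3.98)/(6.14−3.98) ≈ 11.3135·Δt.
So d_STA_04 = 264.71, d_STA_05 = 81.11, d_STA_06 = 135.91 km.
Circle about each station: (x + 97.7)² + (y + 167.9)² = 264.71²; (x − 111.7)² + (y + 63.1)² = 81.11²; (x + 41.3)² + (y − 37.3)² = 135.91².
Subtracting the STA_04 equation from the STA_05 and STA_06 equations removes the quadratic terms:
418.8 x + 209.6 y = 42215.35
112.8 x + 410.4 y = 16961.14
Solving the 2×2 system: x ≈ 92.9, y ≈ 15.8 km.

92.9 km east, 15.8 km north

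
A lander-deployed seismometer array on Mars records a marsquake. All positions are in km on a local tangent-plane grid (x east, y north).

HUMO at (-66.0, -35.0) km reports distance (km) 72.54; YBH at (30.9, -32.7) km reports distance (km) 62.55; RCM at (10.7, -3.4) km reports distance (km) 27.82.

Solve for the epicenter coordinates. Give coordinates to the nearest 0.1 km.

x ≈ -11.7 km, y ≈ 13.1 km

Circle about each station: (x + 66.0)² + (y + 35.0)² = 72.54²; (x − 30.9)² + (y + 32.7)² = 62.55²; (x − 10.7)² + (y + 3.4)² = 27.82².
Subtracting pairs of circle equations eliminates x²+y² and gives linear equations (the radical axes):
193.8 x + 4.6 y = -2207.35
153.4 x + 63.2 y = -966.85
Solving the 2×2 system: x ≈ -11.7, y ≈ 13.1 km.
Check against HUMO (with the unrounded x, y): √((x + 66.0)²+(y + 35.0)²) = 72.54 ≈ 72.54 km. ✓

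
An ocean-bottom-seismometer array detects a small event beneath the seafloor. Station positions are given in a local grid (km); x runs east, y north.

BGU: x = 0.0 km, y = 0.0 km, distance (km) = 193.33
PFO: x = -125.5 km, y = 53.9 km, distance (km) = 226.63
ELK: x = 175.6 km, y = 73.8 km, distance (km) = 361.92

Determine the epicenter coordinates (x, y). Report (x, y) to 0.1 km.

Circle about each station: x² + y² = 193.33²; (x + 125.5)² + (y − 53.9)² = 226.63²; (x − 175.6)² + (y − 73.8)² = 361.92².
Subtracting pairs of circle equations eliminates x²+y² and gives linear equations (the radical axes):
-251.0 x + 107.8 y = 4670.79
351.2 x + 147.6 y = -57327.80
Solving the 2×2 system: x ≈ -91.7, y ≈ -170.2 km.
Check against BGU (with the unrounded x, y): √(x²+y²) = 193.33 ≈ 193.33 km. ✓

x ≈ -91.7 km, y ≈ -170.2 km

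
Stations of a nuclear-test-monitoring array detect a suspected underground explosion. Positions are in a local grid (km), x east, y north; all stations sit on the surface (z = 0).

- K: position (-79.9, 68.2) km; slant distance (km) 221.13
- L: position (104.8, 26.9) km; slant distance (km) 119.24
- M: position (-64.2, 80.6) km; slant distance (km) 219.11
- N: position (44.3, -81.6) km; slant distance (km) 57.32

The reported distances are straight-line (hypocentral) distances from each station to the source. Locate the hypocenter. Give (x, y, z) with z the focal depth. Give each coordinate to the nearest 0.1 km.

(77.9, -79.6, 46.4)

Each station gives a sphere (x−x_i)² + (y−y_i)² + z² = d_i² (stations at z=0).
Subtracting the K sphere from L and M: z² cancels, leaving linear equations in x and y:
369.4 x − 82.6 y = 35351.70
31.4 x + 24.8 y = 472.03
Solving: x ≈ 77.901, y ≈ -79.600 km (keep extra digits for the depth step; rounded: 77.9, -79.6).
Then from the K sphere: z² = 221.13² − (x + 79.9)² − (y − 68.2)² with x = 77.901, y = -79.600, so z ≈ 46.395 ≈ 46.4 km.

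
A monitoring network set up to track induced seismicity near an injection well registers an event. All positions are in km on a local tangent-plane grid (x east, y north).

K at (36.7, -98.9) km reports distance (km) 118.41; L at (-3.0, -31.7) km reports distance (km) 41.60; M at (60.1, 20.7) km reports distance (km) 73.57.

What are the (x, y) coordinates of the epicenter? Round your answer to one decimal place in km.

Circle about each station: (x − 36.7)² + (y + 98.9)² = 118.41²; (x + 3.0)² + (y + 31.7)² = 41.60²; (x − 60.1)² + (y − 20.7)² = 73.57².
Subtracting the K equation from the L and M equations removes the quadratic terms:
-79.4 x + 134.4 y = 2176.16
46.8 x + 239.2 y = 1520.78
Solving the 2×2 system: x ≈ -12.5, y ≈ 8.8 km.
Check against K (with the unrounded x, y): √((x − 36.7)²+(y + 98.9)²) = 118.41 ≈ 118.41 km. ✓

-12.5 km east, 8.8 km north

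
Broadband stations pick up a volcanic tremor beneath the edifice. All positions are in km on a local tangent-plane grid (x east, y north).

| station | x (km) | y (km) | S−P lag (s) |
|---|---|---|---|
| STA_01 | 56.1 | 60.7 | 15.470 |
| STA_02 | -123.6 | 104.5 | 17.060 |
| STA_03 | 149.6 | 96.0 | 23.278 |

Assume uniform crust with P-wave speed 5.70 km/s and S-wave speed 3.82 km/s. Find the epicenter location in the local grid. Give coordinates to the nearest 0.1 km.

Distance from S−P lag: d = Δt · v_P v_S / (v_P − v_S) = Δt · (5.70·3.82)/(5.70−3.82) ≈ 11.5819·Δt.
So d_STA_01 = 179.17, d_STA_02 = 197.59, d_STA_03 = 269.60 km.
Circle about each station: (x − 56.1)² + (y − 60.7)² = 179.17²; (x + 123.6)² + (y − 104.5)² = 197.59²; (x − 149.6)² + (y − 96.0)² = 269.60².
Subtracting pairs of circle equations eliminates x²+y² and gives linear equations (the radical axes):
-359.4 x + 87.6 y = 12425.59
187.0 x + 70.6 y = -15817.81
Solving the 2×2 system: x ≈ -54.2, y ≈ -80.5 km.

x ≈ -54.2 km, y ≈ -80.5 km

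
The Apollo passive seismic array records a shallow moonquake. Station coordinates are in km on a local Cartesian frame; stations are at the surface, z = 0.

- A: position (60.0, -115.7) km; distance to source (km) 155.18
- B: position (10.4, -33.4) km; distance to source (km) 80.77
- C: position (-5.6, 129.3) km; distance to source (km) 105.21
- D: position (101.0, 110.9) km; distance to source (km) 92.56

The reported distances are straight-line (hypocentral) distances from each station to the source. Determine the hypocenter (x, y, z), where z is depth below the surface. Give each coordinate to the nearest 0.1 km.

Each station gives a sphere (x−x_i)² + (y−y_i)² + z² = d_i² (stations at z=0).
Subtracting the A sphere from B and C: z² cancels, leaving linear equations in x and y:
-99.2 x + 164.6 y = 1794.27
-131.2 x + 490.0 y = 12775.05
Solving: x ≈ 45.297, y ≈ 38.200 km (keep extra digits for the depth step; rounded: 45.3, 38.2).
Then from the A sphere: z² = 155.18² − (x − 60.0)² − (y + 115.7)² with x = 45.297, y = 38.200, so z ≈ 13.396 ≈ 13.4 km.

x ≈ 45.3 km, y ≈ 38.2 km, depth ≈ 13.4 km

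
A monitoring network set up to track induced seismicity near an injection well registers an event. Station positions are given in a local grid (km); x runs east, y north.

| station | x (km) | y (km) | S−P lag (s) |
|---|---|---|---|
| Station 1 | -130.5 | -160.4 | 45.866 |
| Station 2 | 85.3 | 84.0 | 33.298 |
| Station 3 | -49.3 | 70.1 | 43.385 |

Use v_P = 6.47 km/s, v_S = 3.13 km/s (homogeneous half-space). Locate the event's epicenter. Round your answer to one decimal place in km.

Distance from S−P lag: d = Δt · v_P v_S / (v_P − v_S) = Δt · (6.47·3.13)/(6.47−3.13) ≈ 6.0632·Δt.
So d_Station 1 = 278.09, d_Station 2 = 201.89, d_Station 3 = 263.05 km.
Circle about each station: (x + 130.5)² + (y + 160.4)² = 278.09²; (x − 85.3)² + (y − 84.0)² = 201.89²; (x + 49.3)² + (y − 70.1)² = 263.05².
Subtracting pairs of circle equations eliminates x²+y² and gives linear equations (the radical axes):
431.6 x + 488.8 y = 8148.16
162.4 x + 461.0 y = -27275.16
Solving the 2×2 system: x ≈ 142.9, y ≈ -109.5 km.
Check against Station 1 (with the unrounded x, y): √((x + 130.5)²+(y + 160.4)²) = 278.09 ≈ 278.09 km. ✓

(142.9, -109.5)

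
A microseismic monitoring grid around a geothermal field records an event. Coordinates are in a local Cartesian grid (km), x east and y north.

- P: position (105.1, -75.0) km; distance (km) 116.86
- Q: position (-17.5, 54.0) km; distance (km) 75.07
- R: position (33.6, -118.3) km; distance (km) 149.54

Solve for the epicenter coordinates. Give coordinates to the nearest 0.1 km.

53.6 km east, 29.9 km north

Circle about each station: (x − 105.1)² + (y + 75.0)² = 116.86²; (x + 17.5)² + (y − 54.0)² = 75.07²; (x − 33.6)² + (y + 118.3)² = 149.54².
Subtracting the P equation from the Q and R equations removes the quadratic terms:
-245.2 x + 258.0 y = -5428.01
-143.0 x − 86.6 y = -10253.11
Solving the 2×2 system: x ≈ 53.6, y ≈ 29.9 km.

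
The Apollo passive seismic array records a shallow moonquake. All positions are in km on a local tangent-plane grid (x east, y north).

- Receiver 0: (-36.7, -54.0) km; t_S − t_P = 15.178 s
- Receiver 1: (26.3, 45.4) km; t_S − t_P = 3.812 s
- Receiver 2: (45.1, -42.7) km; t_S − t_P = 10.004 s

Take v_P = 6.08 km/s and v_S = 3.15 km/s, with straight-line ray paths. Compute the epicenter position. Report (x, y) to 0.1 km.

28.7 km east, 20.6 km north

Distance from S−P lag: d = Δt · v_P v_S / (v_P − v_S) = Δt · (6.08·3.15)/(6.08−3.15) ≈ 6.5365·Δt.
So d_Receiver 0 = 99.21, d_Receiver 1 = 24.92, d_Receiver 2 = 65.39 km.
Circle about each station: (x + 36.7)² + (y + 54.0)² = 99.21²; (x − 26.3)² + (y − 45.4)² = 24.92²; (x − 45.1)² + (y + 42.7)² = 65.39².
Subtracting the Receiver 0 equation from the Receiver 1 and Receiver 2 equations removes the quadratic terms:
126.0 x + 198.8 y = 7711.58
163.6 x + 22.6 y = 5161.18
Solving the 2×2 system: x ≈ 28.7, y ≈ 20.6 km.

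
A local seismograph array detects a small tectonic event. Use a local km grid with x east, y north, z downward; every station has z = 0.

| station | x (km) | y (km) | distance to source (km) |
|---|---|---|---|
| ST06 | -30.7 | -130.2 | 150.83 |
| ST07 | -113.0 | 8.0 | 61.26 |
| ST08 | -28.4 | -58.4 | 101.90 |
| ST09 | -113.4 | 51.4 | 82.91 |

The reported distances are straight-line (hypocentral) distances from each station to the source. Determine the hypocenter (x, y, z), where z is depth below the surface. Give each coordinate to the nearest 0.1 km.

Each station gives a sphere (x−x_i)² + (y−y_i)² + z² = d_i² (stations at z=0).
Subtracting the ST06 sphere from ST07 and ST08: z² cancels, leaving linear equations in x and y:
-164.6 x + 276.4 y = 13935.37
4.6 x + 143.6 y = -1311.33
Solving: x ≈ -94.892, y ≈ -6.092 km (keep extra digits for the depth step; rounded: -94.9, -6.1).
Then from the ST06 sphere: z² = 150.83² − (x + 30.7)² − (y + 130.2)² with x = -94.892, y = -6.092, so z ≈ 56.800 ≈ 56.8 km.

x ≈ -94.9 km, y ≈ -6.1 km, depth ≈ 56.8 km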